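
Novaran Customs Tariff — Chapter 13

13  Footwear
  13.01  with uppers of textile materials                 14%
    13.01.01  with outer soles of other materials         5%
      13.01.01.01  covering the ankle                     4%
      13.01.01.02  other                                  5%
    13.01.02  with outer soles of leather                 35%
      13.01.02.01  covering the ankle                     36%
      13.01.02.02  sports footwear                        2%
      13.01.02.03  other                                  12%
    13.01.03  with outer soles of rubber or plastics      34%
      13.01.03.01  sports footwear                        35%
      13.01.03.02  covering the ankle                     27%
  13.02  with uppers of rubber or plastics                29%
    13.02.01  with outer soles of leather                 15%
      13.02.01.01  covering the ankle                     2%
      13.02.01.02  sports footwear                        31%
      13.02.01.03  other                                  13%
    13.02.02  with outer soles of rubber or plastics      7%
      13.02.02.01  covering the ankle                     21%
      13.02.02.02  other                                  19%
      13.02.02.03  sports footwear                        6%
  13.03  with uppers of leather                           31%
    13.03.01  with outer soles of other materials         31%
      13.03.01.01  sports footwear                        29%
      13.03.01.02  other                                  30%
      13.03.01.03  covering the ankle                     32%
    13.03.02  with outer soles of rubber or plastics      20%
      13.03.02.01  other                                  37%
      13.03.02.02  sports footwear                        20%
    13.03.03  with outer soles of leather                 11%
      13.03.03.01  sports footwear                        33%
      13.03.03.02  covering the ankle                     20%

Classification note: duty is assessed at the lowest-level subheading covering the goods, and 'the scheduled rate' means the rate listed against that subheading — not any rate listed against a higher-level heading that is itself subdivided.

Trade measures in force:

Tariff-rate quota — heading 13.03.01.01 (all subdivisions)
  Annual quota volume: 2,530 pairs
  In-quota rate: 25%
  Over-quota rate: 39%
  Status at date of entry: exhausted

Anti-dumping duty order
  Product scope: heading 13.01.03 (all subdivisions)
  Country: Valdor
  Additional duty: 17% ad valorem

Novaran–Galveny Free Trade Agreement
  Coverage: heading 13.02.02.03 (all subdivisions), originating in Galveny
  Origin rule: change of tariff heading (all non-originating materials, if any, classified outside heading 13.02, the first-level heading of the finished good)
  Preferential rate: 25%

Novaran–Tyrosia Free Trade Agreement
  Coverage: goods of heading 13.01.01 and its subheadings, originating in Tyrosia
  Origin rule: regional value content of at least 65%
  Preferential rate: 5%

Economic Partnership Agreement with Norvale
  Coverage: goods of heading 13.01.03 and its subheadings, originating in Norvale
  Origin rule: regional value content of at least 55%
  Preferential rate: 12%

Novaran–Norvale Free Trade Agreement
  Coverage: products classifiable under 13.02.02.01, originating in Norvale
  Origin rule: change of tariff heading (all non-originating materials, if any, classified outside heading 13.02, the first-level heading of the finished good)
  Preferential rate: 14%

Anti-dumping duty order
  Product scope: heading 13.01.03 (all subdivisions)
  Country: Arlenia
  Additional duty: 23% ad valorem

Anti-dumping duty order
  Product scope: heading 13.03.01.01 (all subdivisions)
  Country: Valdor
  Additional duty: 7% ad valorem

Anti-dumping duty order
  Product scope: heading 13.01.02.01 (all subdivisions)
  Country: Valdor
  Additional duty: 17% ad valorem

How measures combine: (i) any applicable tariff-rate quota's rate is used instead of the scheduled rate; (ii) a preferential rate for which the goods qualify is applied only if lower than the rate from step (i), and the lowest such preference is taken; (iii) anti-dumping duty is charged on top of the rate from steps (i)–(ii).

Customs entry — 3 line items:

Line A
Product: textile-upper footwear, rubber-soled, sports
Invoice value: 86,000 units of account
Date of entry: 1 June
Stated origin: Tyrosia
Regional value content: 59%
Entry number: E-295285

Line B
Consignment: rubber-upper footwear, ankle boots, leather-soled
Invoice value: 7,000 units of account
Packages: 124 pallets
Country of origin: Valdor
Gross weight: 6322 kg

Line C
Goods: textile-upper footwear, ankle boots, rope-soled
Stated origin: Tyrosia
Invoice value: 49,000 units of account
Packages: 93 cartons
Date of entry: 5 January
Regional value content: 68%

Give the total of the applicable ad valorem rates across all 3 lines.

41%

Line A: textile-upper → 13.01; rubber-soled → 13.01.03; sports → 13.01.03.01. Scheduled 35%. Tyrosia agreement on 13.01.01: 13.01.03.01 not covered. → 35%.
Line B: rubber-upper → 13.02; leather-soled → 13.02.01; ankle boots → 13.02.01.01. Scheduled 2%. No special measure applies. → 2%.
Line C: textile-upper → 13.01; rope-soled → 13.01.01; ankle boots → 13.01.01.01. Scheduled 4%. Tyrosia agreement on 13.01.01: RVC ≥ 65% → 5% available; preference 5% not lower than 4% → no reduction. → 4%.
Sum: 35% + 2% + 4% = 41%.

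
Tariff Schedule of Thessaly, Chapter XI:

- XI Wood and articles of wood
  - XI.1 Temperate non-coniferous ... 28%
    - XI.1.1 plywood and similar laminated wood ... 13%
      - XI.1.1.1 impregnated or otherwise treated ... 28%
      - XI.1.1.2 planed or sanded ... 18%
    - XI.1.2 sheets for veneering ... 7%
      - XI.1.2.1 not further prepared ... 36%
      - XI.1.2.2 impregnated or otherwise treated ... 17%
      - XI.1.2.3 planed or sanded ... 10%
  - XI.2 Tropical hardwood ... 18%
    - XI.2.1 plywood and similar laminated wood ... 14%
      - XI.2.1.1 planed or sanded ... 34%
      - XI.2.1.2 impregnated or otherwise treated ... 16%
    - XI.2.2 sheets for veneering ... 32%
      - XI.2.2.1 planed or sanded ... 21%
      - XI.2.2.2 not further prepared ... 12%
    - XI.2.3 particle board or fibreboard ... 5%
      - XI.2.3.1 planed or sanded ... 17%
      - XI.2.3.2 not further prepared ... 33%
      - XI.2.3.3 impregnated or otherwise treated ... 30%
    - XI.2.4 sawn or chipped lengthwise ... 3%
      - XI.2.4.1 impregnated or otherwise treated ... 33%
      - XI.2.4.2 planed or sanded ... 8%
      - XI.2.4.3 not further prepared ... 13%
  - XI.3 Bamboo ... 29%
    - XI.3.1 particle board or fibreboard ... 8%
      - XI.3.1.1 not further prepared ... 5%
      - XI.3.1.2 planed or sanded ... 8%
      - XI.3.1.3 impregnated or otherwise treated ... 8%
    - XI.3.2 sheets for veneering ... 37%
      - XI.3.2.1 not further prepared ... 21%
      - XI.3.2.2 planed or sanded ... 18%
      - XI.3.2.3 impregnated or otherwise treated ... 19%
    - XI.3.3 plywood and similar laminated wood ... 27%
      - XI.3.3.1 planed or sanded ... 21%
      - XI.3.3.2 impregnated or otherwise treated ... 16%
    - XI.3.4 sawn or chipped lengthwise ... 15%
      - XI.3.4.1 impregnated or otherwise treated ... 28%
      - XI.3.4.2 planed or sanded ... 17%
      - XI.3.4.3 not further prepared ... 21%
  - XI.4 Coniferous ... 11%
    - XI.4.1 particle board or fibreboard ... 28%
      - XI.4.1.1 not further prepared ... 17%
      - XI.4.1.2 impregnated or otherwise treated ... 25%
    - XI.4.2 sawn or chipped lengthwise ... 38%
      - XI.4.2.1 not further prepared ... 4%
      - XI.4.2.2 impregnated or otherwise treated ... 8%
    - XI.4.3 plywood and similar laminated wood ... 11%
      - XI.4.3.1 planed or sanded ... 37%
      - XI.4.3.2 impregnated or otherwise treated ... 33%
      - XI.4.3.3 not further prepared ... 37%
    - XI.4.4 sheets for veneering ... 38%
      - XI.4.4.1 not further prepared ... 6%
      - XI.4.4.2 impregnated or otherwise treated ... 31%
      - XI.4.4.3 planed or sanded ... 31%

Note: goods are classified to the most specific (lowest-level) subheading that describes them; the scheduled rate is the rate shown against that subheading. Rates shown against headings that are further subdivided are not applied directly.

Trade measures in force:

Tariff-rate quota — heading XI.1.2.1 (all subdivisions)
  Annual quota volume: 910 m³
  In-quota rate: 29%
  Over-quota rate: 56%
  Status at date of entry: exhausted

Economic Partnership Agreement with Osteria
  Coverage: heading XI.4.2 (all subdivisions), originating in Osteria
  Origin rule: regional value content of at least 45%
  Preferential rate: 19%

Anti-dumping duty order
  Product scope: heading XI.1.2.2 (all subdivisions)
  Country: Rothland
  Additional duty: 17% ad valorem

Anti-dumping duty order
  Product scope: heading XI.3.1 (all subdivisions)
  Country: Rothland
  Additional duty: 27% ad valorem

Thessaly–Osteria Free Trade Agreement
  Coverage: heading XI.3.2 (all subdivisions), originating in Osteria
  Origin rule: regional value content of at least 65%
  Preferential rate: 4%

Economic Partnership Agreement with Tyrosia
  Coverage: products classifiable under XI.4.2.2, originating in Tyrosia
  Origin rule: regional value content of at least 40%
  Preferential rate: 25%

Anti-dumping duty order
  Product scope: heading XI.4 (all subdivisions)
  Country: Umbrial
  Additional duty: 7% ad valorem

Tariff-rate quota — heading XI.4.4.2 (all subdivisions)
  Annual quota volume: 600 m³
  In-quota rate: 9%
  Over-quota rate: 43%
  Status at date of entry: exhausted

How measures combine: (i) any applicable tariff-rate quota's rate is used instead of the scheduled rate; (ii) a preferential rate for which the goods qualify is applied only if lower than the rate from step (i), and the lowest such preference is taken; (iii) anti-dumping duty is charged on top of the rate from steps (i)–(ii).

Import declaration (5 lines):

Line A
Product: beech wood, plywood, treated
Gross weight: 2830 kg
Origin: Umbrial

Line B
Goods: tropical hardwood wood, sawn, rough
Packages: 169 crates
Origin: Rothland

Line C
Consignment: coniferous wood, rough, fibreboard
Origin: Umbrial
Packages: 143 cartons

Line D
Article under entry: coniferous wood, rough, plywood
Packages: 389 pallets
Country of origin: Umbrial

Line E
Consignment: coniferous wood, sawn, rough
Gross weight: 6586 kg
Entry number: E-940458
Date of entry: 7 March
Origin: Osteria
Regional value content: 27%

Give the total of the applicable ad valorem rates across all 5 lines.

Line A: beech → XI.1; plywood → XI.1.1; treated → XI.1.1.1. Scheduled 28%. No special measure applies. → 28%.
Line B: tropical hardwood → XI.2; sawn → XI.2.4; rough → XI.2.4.3. Scheduled 13%. No special measure applies. → 13%.
Line C: coniferous → XI.4; fibreboard → XI.4.1; rough → XI.4.1.1. Scheduled 17%. anti-dumping (Umbrial, XI.4): +7%; total 17% + 7% = 24%. → 24%.
Line D: coniferous → XI.4; plywood → XI.4.3; rough → XI.4.3.3. Scheduled 37%. anti-dumping (Umbrial, XI.4): +7%; total 37% + 7% = 44%. → 44%.
Line E: coniferous → XI.4; sawn → XI.4.2; rough → XI.4.2.1. Scheduled 4%. Osteria agreement on XI.4.2: RVC < 45%; Osteria agreement on XI.3.2: XI.4.2.1 not covered. → 4%.
Sum: 28% + 13% + 24% + 44% + 4% = 113%.

113%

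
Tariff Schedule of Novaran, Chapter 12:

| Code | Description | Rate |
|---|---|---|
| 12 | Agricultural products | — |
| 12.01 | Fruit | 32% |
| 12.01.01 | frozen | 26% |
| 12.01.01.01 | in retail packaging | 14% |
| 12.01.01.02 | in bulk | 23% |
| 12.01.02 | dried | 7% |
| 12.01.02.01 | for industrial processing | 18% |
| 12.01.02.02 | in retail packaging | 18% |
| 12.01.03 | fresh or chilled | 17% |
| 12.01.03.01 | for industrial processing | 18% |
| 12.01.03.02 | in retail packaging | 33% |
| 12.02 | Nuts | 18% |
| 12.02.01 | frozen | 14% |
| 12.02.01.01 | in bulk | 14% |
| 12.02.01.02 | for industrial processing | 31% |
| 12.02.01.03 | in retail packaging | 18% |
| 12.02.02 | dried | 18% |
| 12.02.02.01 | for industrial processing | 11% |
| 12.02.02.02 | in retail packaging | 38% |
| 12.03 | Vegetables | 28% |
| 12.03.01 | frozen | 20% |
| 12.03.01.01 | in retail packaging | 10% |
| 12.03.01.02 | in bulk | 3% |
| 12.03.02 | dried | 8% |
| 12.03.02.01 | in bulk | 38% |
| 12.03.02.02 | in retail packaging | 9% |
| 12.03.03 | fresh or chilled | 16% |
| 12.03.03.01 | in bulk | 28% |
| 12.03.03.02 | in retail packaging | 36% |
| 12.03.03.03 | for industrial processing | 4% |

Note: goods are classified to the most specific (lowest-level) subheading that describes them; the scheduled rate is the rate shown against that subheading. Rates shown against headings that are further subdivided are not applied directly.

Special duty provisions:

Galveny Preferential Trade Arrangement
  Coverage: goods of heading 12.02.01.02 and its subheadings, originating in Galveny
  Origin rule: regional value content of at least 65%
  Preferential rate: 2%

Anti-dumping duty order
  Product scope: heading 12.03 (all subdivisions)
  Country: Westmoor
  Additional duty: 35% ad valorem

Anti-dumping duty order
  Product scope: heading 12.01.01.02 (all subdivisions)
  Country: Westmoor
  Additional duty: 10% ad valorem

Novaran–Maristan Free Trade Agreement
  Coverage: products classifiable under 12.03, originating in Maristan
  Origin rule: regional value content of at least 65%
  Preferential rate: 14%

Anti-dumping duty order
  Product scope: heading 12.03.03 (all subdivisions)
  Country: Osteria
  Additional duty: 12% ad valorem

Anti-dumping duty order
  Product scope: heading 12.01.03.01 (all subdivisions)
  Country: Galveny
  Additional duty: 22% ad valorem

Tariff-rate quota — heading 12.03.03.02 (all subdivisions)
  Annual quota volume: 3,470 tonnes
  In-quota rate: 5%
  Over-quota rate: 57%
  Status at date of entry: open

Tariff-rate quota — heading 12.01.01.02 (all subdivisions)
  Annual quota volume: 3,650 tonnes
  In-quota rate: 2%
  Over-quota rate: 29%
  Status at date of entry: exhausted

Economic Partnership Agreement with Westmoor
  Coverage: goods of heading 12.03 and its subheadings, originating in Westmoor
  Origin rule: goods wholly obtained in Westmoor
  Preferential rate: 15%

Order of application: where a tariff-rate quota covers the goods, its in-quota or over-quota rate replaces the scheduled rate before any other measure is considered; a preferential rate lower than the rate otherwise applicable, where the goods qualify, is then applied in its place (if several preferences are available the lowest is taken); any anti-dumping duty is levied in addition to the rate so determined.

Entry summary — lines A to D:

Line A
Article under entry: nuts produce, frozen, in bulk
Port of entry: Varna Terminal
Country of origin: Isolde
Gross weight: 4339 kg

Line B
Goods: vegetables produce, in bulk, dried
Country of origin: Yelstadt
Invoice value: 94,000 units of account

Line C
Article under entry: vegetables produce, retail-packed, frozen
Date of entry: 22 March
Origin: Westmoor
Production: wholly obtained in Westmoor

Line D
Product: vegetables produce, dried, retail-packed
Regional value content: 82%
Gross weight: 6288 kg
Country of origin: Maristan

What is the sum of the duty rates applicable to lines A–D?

Line A: nuts → 12.02; frozen → 12.02.01; in bulk → 12.02.01.01. Scheduled 14%. No special measure applies. → 14%.
Line B: vegetables → 12.03; dried → 12.03.02; in bulk → 12.03.02.01. Scheduled 38%. No special measure applies. → 38%.
Line C: vegetables → 12.03; frozen → 12.03.01; retail-packed → 12.03.01.01. Scheduled 10%. Westmoor agreement on 12.03: wholly obtained → 15% available; preference 15% not lower than 10% → no reduction; anti-dumping (Westmoor, 12.03): +35%; total 10% + 35% = 45%. → 45%.
Line D: vegetables → 12.03; dried → 12.03.02; retail-packed → 12.03.02.02. Scheduled 9%. Maristan agreement on 12.03: RVC ≥ 65% → 14% available; preference 14% not lower than 9% → no reduction. → 9%.
Sum: 14% + 38% + 45% + 9% = 106%.

106%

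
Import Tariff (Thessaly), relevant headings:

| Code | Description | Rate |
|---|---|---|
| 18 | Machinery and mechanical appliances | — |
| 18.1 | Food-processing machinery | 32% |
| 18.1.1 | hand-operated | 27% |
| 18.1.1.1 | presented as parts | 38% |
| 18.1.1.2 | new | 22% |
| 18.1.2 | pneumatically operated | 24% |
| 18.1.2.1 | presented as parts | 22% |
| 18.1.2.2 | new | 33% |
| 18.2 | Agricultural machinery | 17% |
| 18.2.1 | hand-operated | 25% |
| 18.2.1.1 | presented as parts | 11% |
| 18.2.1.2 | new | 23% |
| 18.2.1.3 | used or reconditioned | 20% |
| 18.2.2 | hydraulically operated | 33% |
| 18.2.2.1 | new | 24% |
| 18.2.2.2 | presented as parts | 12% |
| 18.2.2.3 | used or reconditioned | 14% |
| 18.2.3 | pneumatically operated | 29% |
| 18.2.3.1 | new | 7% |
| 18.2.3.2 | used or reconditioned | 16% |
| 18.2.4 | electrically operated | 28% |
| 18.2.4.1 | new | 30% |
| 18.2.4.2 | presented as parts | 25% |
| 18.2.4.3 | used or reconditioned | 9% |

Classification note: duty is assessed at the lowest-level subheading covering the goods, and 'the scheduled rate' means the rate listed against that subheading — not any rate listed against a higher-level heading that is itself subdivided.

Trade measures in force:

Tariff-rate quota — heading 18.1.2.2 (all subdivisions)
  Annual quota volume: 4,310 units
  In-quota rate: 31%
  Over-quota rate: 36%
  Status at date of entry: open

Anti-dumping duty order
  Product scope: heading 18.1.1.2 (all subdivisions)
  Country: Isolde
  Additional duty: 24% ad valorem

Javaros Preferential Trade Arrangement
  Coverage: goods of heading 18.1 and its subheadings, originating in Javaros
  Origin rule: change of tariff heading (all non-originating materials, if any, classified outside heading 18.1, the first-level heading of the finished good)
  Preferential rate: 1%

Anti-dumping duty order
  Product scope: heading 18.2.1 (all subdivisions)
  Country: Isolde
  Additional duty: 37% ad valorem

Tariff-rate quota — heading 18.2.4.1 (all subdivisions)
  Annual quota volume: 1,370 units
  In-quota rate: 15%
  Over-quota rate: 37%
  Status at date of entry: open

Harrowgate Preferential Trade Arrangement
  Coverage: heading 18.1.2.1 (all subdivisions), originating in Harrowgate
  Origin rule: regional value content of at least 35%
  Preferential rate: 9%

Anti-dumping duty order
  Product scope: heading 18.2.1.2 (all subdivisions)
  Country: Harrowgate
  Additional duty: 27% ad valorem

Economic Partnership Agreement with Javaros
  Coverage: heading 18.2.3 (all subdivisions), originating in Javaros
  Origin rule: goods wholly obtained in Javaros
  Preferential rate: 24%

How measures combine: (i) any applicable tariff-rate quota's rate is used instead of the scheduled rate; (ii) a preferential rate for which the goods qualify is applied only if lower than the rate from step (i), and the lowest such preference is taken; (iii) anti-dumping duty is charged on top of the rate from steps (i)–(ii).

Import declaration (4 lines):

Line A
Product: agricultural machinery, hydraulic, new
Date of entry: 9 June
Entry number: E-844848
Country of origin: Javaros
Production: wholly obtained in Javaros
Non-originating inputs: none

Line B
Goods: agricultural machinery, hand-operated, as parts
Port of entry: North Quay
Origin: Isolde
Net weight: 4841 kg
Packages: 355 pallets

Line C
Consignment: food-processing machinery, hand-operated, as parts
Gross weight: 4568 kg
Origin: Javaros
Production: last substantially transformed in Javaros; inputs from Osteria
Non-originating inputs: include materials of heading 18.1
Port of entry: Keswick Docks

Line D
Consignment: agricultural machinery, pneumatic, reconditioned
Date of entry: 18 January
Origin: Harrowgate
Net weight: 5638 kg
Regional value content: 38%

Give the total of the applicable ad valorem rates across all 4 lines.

126%

Line A: agricultural → 18.2; hydraulic → 18.2.2; new → 18.2.2.1. Scheduled 24%. Javaros agreement on 18.1: 18.2.2.1 not covered; Javaros agreement on 18.2.3: 18.2.2.1 not covered. → 24%.
Line B: agricultural → 18.2; hand-operated → 18.2.1; as parts → 18.2.1.1. Scheduled 11%. anti-dumping (Isolde, 18.2.1): +37%; total 11% + 37% = 48%. → 48%.
Line C: food-processing → 18.1; hand-operated → 18.1.1; as parts → 18.1.1.1. Scheduled 38%. Javaros agreement on 18.1: CTH not met; Javaros agreement on 18.2.3: 18.1.1.1 not covered. → 38%.
Line D: agricultural → 18.2; pneumatic → 18.2.3; reconditioned → 18.2.3.2. Scheduled 16%. Harrowgate agreement on 18.1.2.1: 18.2.3.2 not covered. → 16%.
Sum: 24% + 48% + 38% + 16% = 126%.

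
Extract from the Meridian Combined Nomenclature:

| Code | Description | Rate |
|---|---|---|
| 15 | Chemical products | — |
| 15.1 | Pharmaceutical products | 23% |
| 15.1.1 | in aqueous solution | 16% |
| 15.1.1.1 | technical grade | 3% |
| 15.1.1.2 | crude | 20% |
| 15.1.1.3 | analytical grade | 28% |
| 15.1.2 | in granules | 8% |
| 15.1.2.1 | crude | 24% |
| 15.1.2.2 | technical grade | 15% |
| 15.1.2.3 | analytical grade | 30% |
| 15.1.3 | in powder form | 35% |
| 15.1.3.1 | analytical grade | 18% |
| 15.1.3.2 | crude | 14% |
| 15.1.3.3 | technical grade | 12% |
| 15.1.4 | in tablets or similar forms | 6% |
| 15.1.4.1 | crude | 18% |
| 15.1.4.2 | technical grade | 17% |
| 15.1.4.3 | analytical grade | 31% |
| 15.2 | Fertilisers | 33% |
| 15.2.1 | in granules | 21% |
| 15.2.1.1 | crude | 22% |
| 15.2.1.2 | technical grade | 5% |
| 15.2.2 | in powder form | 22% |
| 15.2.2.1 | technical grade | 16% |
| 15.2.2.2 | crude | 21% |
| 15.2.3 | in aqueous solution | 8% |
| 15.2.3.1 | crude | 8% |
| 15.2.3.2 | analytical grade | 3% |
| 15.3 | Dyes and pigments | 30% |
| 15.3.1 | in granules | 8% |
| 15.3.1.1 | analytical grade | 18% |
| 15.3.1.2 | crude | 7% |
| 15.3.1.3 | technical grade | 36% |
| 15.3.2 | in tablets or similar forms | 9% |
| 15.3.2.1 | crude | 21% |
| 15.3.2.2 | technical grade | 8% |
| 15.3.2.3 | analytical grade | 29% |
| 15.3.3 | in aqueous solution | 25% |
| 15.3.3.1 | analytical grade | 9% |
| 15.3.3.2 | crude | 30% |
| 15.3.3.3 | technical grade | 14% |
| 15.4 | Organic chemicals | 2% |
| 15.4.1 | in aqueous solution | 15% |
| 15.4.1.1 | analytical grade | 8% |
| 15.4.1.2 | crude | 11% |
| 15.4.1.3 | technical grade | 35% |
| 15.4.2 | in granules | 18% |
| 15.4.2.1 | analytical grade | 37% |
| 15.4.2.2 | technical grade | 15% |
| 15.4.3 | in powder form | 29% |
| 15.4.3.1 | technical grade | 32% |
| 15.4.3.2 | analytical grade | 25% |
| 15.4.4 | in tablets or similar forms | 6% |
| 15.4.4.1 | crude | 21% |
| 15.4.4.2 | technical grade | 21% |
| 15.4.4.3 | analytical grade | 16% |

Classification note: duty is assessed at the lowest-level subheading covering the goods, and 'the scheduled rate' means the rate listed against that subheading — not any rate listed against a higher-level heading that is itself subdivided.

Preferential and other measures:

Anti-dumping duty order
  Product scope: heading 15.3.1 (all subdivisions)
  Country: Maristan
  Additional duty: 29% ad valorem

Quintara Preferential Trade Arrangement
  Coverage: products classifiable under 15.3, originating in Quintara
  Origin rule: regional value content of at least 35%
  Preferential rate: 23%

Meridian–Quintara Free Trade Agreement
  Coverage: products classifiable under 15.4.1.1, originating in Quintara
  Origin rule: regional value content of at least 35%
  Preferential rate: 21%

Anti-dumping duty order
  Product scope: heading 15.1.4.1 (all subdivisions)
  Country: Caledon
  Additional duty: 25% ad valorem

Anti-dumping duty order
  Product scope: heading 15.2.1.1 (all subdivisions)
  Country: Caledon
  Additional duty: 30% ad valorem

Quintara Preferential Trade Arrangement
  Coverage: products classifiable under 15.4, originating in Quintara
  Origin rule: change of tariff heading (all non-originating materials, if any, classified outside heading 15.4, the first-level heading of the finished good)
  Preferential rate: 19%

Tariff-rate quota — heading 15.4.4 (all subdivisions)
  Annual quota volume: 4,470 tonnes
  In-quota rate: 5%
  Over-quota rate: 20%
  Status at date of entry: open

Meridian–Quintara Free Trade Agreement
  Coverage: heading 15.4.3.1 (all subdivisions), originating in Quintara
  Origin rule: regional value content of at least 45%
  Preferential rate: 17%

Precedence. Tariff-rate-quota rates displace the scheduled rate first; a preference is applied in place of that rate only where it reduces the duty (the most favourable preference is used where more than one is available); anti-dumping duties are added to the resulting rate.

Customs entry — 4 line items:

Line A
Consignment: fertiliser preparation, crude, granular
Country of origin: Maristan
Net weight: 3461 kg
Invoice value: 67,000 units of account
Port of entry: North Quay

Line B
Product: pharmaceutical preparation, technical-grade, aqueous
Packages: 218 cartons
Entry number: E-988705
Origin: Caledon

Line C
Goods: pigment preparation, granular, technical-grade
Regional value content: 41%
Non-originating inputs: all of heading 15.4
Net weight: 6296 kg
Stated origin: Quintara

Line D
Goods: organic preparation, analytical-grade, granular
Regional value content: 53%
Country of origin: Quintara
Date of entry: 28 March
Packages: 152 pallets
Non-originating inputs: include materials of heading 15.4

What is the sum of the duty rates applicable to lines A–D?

Line A: fertiliser → 15.2; granular → 15.2.1; crude → 15.2.1.1. Scheduled 22%. No special measure applies. → 22%.
Line B: pharmaceutical → 15.1; aqueous → 15.1.1; technical-grade → 15.1.1.1. Scheduled 3%. No special measure applies. → 3%.
Line C: pigment → 15.3; granular → 15.3.1; technical-grade → 15.3.1.3. Scheduled 36%. Quintara agreement on 15.3: RVC ≥ 35% → 23% available; Quintara agreement on 15.4.1.1: 15.3.1.3 not covered; Quintara agreement on 15.4: 15.3.1.3 not covered; Quintara agreement on 15.4.3.1: 15.3.1.3 not covered; preferential 23%. → 23%.
Line D: organic → 15.4; granular → 15.4.2; analytical-grade → 15.4.2.1. Scheduled 37%. Quintara agreement on 15.3: 15.4.2.1 not covered; Quintara agreement on 15.4.1.1: 15.4.2.1 not covered; Quintara agreement on 15.4: CTH not met; Quintara agreement on 15.4.3.1: 15.4.2.1 not covered. → 37%.
Sum: 22% + 3% + 23% + 37% = 85%.

85%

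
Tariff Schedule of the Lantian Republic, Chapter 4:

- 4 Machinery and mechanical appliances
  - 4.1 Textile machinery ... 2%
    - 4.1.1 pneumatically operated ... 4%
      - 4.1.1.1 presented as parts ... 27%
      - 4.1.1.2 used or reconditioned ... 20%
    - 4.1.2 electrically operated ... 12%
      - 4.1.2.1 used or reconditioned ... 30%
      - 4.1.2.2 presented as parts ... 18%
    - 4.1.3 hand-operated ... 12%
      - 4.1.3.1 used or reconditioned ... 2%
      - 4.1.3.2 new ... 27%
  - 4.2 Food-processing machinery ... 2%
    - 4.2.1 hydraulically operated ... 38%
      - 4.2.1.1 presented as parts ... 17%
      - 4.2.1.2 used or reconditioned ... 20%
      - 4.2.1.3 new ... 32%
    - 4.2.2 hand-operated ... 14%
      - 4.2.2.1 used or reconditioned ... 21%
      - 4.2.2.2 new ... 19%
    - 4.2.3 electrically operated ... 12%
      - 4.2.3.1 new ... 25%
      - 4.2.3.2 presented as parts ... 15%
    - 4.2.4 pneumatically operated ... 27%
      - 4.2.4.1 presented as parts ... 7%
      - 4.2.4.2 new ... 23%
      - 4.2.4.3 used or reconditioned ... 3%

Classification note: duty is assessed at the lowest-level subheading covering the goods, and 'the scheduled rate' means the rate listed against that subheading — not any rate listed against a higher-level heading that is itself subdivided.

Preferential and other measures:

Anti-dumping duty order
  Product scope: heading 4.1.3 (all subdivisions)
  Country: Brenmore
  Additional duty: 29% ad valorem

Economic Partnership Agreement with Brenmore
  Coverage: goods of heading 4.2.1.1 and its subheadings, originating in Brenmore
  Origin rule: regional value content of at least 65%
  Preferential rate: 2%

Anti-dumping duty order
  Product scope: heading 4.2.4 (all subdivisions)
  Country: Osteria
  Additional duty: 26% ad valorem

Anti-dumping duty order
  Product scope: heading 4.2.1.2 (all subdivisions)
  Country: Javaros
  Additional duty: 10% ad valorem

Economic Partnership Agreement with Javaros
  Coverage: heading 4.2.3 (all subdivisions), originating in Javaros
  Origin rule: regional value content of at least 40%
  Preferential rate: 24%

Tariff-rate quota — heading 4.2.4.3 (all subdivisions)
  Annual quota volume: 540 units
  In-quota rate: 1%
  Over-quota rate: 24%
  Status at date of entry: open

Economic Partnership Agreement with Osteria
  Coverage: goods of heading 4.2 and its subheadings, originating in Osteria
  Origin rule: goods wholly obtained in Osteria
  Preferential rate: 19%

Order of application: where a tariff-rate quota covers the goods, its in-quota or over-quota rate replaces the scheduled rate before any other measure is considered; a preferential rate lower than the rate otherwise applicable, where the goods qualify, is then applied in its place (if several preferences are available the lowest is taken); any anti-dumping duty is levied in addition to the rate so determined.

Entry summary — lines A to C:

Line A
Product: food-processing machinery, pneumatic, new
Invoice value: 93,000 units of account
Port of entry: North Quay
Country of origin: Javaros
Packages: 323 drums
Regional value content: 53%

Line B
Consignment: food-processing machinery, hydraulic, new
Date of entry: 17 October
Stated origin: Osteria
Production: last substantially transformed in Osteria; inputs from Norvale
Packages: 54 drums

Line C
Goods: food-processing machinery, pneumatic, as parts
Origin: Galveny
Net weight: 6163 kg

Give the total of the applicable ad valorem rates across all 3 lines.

Line A: food-processing → 4.2; pneumatic → 4.2.4; new → 4.2.4.2. Scheduled 23%. Javaros agreement on 4.2.3: 4.2.4.2 not covered. → 23%.
Line B: food-processing → 4.2; hydraulic → 4.2.1; new → 4.2.1.3. Scheduled 32%. Osteria agreement on 4.2: not wholly obtained. → 32%.
Line C: food-processing → 4.2; pneumatic → 4.2.4; as parts → 4.2.4.1. Scheduled 7%. No special measure applies. → 7%.
Sum: 23% + 32% + 7% = 62%.

62%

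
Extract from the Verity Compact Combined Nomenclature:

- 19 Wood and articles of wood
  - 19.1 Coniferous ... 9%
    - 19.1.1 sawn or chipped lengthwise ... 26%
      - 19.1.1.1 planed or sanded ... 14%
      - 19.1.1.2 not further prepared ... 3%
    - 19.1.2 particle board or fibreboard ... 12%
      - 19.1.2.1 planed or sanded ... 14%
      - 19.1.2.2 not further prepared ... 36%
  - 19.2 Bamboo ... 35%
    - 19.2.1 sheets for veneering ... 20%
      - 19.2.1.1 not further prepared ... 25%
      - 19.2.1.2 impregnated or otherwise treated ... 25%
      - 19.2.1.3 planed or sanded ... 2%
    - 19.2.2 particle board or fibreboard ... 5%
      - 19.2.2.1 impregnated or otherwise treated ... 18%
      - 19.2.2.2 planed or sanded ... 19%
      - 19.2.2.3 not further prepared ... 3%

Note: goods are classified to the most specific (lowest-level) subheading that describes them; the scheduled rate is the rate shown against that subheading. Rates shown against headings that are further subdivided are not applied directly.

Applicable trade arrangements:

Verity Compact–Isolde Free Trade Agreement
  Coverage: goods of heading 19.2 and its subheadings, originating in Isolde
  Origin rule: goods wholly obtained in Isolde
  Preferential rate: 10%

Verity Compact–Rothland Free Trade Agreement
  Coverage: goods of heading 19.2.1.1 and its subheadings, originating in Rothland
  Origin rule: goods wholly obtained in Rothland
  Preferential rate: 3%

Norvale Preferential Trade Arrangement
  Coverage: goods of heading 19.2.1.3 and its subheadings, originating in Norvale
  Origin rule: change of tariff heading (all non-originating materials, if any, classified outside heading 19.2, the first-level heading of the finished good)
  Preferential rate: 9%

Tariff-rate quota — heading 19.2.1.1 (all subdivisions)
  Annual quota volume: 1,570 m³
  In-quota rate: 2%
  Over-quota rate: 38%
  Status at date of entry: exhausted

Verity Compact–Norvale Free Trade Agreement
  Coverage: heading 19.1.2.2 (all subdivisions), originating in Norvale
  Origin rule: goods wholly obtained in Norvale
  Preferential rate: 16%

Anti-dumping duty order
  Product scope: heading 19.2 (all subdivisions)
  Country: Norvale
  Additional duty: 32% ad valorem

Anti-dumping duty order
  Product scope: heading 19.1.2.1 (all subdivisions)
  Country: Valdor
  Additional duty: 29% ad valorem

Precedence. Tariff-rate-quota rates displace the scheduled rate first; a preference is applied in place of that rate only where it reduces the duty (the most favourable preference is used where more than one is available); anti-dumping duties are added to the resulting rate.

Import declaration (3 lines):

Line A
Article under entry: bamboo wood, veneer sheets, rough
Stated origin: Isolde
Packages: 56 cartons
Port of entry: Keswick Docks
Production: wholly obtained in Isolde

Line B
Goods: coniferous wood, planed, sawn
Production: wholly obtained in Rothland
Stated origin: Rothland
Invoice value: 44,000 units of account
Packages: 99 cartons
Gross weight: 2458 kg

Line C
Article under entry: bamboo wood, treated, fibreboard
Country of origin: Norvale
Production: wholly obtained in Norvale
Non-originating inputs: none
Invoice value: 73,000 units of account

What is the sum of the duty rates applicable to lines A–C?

74%

Line A: bamboo → 19.2; veneer sheets → 19.2.1; rough → 19.2.1.1. Scheduled 25%. quota on 19.2.1.1 exhausted → over-quota 38%; Isolde agreement on 19.2: wholly obtained → 10% available; preferential 10%. → 10%.
Line B: coniferous → 19.1; sawn → 19.1.1; planed → 19.1.1.1. Scheduled 14%. Rothland agreement on 19.2.1.1: 19.1.1.1 not covered. → 14%.
Line C: bamboo → 19.2; fibreboard → 19.2.2; treated → 19.2.2.1. Scheduled 18%. Norvale agreement on 19.2.1.3: 19.2.2.1 not covered; Norvale agreement on 19.1.2.2: 19.2.2.1 not covered; anti-dumping (Norvale, 19.2): +32%; total 18% + 32% = 50%. → 50%.
Sum: 10% + 14% + 50% = 74%.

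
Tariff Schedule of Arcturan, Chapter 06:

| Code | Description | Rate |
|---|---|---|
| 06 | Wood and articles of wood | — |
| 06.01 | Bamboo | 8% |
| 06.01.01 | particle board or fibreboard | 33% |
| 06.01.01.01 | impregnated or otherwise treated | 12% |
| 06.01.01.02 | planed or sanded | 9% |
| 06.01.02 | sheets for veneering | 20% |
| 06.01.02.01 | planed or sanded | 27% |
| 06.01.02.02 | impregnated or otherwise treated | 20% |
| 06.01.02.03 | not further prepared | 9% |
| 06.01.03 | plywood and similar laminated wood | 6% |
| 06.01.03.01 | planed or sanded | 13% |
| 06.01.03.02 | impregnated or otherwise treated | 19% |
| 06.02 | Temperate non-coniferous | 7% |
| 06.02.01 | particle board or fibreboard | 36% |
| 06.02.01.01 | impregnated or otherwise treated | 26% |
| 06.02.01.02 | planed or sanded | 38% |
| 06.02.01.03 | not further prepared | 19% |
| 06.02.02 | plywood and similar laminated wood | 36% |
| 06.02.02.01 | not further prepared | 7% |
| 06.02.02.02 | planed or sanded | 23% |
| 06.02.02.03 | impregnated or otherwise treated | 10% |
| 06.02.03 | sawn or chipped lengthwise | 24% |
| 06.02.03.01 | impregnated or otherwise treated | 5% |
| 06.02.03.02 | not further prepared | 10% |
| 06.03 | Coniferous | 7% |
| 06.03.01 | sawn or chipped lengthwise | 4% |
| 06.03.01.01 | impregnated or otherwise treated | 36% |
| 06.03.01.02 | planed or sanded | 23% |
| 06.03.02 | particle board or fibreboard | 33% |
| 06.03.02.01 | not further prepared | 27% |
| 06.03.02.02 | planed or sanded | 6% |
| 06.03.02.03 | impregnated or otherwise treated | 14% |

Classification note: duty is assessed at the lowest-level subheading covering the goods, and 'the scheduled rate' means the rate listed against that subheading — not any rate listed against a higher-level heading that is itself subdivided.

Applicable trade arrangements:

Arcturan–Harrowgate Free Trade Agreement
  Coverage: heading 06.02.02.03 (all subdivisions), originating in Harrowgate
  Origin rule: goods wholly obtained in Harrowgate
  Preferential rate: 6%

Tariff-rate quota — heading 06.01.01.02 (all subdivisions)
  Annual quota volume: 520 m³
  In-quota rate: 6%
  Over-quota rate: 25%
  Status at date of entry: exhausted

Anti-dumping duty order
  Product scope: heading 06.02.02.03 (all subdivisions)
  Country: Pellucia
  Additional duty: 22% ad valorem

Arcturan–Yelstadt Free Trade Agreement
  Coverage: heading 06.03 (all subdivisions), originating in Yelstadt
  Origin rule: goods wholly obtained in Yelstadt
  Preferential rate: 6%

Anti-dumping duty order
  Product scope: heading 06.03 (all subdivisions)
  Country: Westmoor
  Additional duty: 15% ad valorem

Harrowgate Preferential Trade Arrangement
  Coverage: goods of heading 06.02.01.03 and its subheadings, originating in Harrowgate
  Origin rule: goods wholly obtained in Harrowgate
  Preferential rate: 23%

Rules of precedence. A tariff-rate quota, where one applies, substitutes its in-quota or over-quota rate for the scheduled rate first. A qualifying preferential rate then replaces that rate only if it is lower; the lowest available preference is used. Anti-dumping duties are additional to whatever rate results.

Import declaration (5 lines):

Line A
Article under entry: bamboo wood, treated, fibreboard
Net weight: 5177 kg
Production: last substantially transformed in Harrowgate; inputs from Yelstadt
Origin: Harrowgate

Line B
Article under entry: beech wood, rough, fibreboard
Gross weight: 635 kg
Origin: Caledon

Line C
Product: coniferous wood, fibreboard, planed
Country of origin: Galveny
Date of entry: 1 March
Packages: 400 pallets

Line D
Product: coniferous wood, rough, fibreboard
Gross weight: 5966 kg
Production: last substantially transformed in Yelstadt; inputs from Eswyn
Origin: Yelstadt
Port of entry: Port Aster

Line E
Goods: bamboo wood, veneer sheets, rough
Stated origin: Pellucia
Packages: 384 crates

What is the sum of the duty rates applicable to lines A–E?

73%

Line A: bamboo → 06.01; fibreboard → 06.01.01; treated → 06.01.01.01. Scheduled 12%. Harrowgate agreement on 06.02.02.03: 06.01.01.01 not covered; Harrowgate agreement on 06.02.01.03: 06.01.01.01 not covered. → 12%.
Line B: beech → 06.02; fibreboard → 06.02.01; rough → 06.02.01.03. Scheduled 19%. No special measure applies. → 19%.
Line C: coniferous → 06.03; fibreboard → 06.03.02; planed → 06.03.02.02. Scheduled 6%. No special measure applies. → 6%.
Line D: coniferous → 06.03; fibreboard → 06.03.02; rough → 06.03.02.01. Scheduled 27%. Yelstadt agreement on 06.03: not wholly obtained. → 27%.
Line E: bamboo → 06.01; veneer sheets → 06.01.02; rough → 06.01.02.03. Scheduled 9%. No special measure applies. → 9%.
Sum: 12% + 19% + 6% + 27% + 9% = 73%.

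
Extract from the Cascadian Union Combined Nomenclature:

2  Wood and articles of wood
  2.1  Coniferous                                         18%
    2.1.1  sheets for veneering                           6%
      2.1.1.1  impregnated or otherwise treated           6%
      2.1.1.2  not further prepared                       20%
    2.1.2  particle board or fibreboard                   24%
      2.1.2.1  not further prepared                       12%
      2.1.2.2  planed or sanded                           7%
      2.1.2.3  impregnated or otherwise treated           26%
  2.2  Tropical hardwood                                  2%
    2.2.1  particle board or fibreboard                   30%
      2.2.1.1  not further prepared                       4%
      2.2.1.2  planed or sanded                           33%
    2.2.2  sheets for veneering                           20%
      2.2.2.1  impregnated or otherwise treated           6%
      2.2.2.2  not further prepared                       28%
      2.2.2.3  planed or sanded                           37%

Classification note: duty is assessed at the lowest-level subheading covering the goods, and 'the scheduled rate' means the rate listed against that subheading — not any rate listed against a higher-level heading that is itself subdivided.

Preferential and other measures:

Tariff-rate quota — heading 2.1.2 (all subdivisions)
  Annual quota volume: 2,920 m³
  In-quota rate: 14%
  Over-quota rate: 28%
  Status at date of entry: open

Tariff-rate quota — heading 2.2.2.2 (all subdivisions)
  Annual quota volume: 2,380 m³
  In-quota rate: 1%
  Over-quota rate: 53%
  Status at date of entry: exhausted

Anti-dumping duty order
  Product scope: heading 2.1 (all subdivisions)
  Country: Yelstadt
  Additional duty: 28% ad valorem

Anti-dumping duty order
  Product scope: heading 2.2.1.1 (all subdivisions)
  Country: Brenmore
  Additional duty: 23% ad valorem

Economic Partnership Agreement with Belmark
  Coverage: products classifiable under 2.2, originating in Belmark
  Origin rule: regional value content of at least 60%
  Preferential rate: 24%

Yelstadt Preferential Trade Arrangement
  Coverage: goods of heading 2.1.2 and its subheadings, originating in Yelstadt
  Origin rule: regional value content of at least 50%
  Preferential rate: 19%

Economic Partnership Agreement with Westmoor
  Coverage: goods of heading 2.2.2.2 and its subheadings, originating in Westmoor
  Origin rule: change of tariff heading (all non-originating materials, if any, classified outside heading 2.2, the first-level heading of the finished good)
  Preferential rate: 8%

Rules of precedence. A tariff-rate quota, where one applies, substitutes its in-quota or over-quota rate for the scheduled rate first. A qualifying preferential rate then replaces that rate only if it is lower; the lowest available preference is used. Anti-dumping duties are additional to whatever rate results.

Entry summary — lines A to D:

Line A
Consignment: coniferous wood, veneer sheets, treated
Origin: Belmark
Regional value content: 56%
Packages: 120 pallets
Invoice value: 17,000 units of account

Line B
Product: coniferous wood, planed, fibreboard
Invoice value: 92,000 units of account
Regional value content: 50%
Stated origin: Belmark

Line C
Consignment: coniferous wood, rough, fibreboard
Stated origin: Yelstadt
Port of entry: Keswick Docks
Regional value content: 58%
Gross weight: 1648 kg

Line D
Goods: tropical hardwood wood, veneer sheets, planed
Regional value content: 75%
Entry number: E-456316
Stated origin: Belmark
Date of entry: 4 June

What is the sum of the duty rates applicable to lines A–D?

Line A: coniferous → 2.1; veneer sheets → 2.1.1; treated → 2.1.1.1. Scheduled 6%. Belmark agreement on 2.2: 2.1.1.1 not covered. → 6%.
Line B: coniferous → 2.1; fibreboard → 2.1.2; planed → 2.1.2.2. Scheduled 7%. quota on 2.1.2 open → in-quota 14%; Belmark agreement on 2.2: 2.1.2.2 not covered. → 14%.
Line C: coniferous → 2.1; fibreboard → 2.1.2; rough → 2.1.2.1. Scheduled 12%. quota on 2.1.2 open → in-quota 14%; Yelstadt agreement on 2.1.2: RVC ≥ 50% → 19% available; preference 19% not lower than 14% → no reduction; anti-dumping (Yelstadt, 2.1): +28%; total 14% + 28% = 42%. → 42%.
Line D: tropical hardwood → 2.2; veneer sheets → 2.2.2; planed → 2.2.2.3. Scheduled 37%. Belmark agreement on 2.2: RVC ≥ 60% → 24% available; preferential 24%. → 24%.
Sum: 6% + 14% + 42% + 24% = 86%.

86%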